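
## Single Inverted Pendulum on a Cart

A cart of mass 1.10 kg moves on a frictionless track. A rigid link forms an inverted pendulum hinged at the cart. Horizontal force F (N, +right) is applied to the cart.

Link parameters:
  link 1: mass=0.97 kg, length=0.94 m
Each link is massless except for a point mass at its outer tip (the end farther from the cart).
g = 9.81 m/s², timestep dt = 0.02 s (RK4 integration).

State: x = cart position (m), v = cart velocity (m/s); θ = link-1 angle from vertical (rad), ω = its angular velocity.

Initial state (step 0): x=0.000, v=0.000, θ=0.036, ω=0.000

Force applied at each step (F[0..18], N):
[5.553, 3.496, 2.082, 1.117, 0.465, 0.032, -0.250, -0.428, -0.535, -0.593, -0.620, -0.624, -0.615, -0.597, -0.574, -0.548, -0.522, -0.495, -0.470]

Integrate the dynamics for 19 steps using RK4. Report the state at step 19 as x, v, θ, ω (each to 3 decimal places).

Answer: x=0.054, v=0.071, θ=-0.007, ω=-0.033

Derivation:
apply F[0]=+5.553 → step 1: x=0.001, v=0.095, θ=0.035, ω=-0.093
apply F[1]=+3.496 → step 2: x=0.003, v=0.152, θ=0.033, ω=-0.147
apply F[2]=+2.082 → step 3: x=0.007, v=0.185, θ=0.029, ω=-0.175
apply F[3]=+1.117 → step 4: x=0.011, v=0.200, θ=0.026, ω=-0.186
apply F[4]=+0.465 → step 5: x=0.015, v=0.205, θ=0.022, ω=-0.186
apply F[5]=+0.032 → step 6: x=0.019, v=0.202, θ=0.018, ω=-0.178
apply F[6]=-0.250 → step 7: x=0.023, v=0.194, θ=0.015, ω=-0.167
apply F[7]=-0.428 → step 8: x=0.026, v=0.184, θ=0.012, ω=-0.154
apply F[8]=-0.535 → step 9: x=0.030, v=0.173, θ=0.009, ω=-0.139
apply F[9]=-0.593 → step 10: x=0.033, v=0.161, θ=0.006, ω=-0.125
apply F[10]=-0.620 → step 11: x=0.036, v=0.148, θ=0.004, ω=-0.111
apply F[11]=-0.624 → step 12: x=0.039, v=0.137, θ=0.002, ω=-0.098
apply F[12]=-0.615 → step 13: x=0.042, v=0.125, θ=-0.000, ω=-0.085
apply F[13]=-0.597 → step 14: x=0.044, v=0.115, θ=-0.002, ω=-0.074
apply F[14]=-0.574 → step 15: x=0.047, v=0.105, θ=-0.003, ω=-0.064
apply F[15]=-0.548 → step 16: x=0.049, v=0.095, θ=-0.004, ω=-0.055
apply F[16]=-0.522 → step 17: x=0.050, v=0.087, θ=-0.005, ω=-0.046
apply F[17]=-0.495 → step 18: x=0.052, v=0.079, θ=-0.006, ω=-0.039
apply F[18]=-0.470 → step 19: x=0.054, v=0.071, θ=-0.007, ω=-0.033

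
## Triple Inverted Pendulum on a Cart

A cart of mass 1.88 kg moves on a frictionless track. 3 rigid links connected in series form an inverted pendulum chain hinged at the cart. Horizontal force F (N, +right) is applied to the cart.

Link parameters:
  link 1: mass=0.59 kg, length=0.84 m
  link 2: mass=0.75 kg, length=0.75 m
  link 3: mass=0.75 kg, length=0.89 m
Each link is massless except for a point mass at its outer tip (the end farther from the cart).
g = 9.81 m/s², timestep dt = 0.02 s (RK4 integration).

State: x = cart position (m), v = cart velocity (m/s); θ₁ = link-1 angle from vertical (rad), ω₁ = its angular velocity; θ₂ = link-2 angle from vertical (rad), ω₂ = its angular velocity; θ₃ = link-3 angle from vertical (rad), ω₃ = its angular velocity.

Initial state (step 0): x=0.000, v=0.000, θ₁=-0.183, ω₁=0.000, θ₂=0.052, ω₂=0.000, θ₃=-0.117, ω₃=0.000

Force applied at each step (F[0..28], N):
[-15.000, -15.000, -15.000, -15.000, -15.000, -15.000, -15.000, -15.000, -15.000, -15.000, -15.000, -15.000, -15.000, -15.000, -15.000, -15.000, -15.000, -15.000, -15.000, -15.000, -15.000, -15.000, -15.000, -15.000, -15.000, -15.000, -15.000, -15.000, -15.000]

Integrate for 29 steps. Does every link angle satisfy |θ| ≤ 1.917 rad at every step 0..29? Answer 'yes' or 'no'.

apply F[0]=-15.000 → step 1: x=-0.001, v=-0.122, θ₁=-0.183, ω₁=-0.026, θ₂=0.054, ω₂=0.245, θ₃=-0.118, ω₃=-0.068
apply F[1]=-15.000 → step 2: x=-0.005, v=-0.244, θ₁=-0.184, ω₁=-0.053, θ₂=0.062, ω₂=0.492, θ₃=-0.120, ω₃=-0.137
apply F[2]=-15.000 → step 3: x=-0.011, v=-0.367, θ₁=-0.185, ω₁=-0.080, θ₂=0.074, ω₂=0.744, θ₃=-0.123, ω₃=-0.209
apply F[3]=-15.000 → step 4: x=-0.020, v=-0.492, θ₁=-0.187, ω₁=-0.107, θ₂=0.092, ω₂=1.003, θ₃=-0.128, ω₃=-0.283
apply F[4]=-15.000 → step 5: x=-0.031, v=-0.617, θ₁=-0.190, ω₁=-0.132, θ₂=0.114, ω₂=1.267, θ₃=-0.135, ω₃=-0.360
apply F[5]=-15.000 → step 6: x=-0.044, v=-0.745, θ₁=-0.192, ω₁=-0.152, θ₂=0.142, ω₂=1.535, θ₃=-0.143, ω₃=-0.438
apply F[6]=-15.000 → step 7: x=-0.060, v=-0.875, θ₁=-0.196, ω₁=-0.165, θ₂=0.176, ω₂=1.804, θ₃=-0.152, ω₃=-0.516
apply F[7]=-15.000 → step 8: x=-0.079, v=-1.007, θ₁=-0.199, ω₁=-0.167, θ₂=0.214, ω₂=2.069, θ₃=-0.163, ω₃=-0.590
apply F[8]=-15.000 → step 9: x=-0.101, v=-1.142, θ₁=-0.202, ω₁=-0.154, θ₂=0.258, ω₂=2.326, θ₃=-0.176, ω₃=-0.657
apply F[9]=-15.000 → step 10: x=-0.125, v=-1.280, θ₁=-0.205, ω₁=-0.121, θ₂=0.307, ω₂=2.571, θ₃=-0.189, ω₃=-0.714
apply F[10]=-15.000 → step 11: x=-0.152, v=-1.419, θ₁=-0.207, ω₁=-0.068, θ₂=0.361, ω₂=2.801, θ₃=-0.204, ω₃=-0.760
apply F[11]=-15.000 → step 12: x=-0.182, v=-1.561, θ₁=-0.208, ω₁=0.008, θ₂=0.419, ω₂=3.016, θ₃=-0.220, ω₃=-0.790
apply F[12]=-15.000 → step 13: x=-0.214, v=-1.705, θ₁=-0.206, ω₁=0.108, θ₂=0.482, ω₂=3.217, θ₃=-0.236, ω₃=-0.805
apply F[13]=-15.000 → step 14: x=-0.250, v=-1.851, θ₁=-0.203, ω₁=0.232, θ₂=0.548, ω₂=3.404, θ₃=-0.252, ω₃=-0.804
apply F[14]=-15.000 → step 15: x=-0.289, v=-1.998, θ₁=-0.197, ω₁=0.380, θ₂=0.618, ω₂=3.579, θ₃=-0.268, ω₃=-0.786
apply F[15]=-15.000 → step 16: x=-0.330, v=-2.146, θ₁=-0.188, ω₁=0.554, θ₂=0.691, ω₂=3.745, θ₃=-0.283, ω₃=-0.750
apply F[16]=-15.000 → step 17: x=-0.374, v=-2.296, θ₁=-0.175, ω₁=0.753, θ₂=0.768, ω₂=3.903, θ₃=-0.298, ω₃=-0.697
apply F[17]=-15.000 → step 18: x=-0.422, v=-2.448, θ₁=-0.157, ω₁=0.979, θ₂=0.847, ω₂=4.052, θ₃=-0.311, ω₃=-0.627
apply F[18]=-15.000 → step 19: x=-0.472, v=-2.601, θ₁=-0.135, ω₁=1.234, θ₂=0.930, ω₂=4.192, θ₃=-0.323, ω₃=-0.540
apply F[19]=-15.000 → step 20: x=-0.526, v=-2.756, θ₁=-0.108, ω₁=1.517, θ₂=1.015, ω₂=4.322, θ₃=-0.332, ω₃=-0.436
apply F[20]=-15.000 → step 21: x=-0.583, v=-2.912, θ₁=-0.074, ω₁=1.831, θ₂=1.102, ω₂=4.437, θ₃=-0.340, ω₃=-0.316
apply F[21]=-15.000 → step 22: x=-0.642, v=-3.070, θ₁=-0.034, ω₁=2.176, θ₂=1.192, ω₂=4.532, θ₃=-0.345, ω₃=-0.182
apply F[22]=-15.000 → step 23: x=-0.705, v=-3.230, θ₁=0.013, ω₁=2.550, θ₂=1.283, ω₂=4.599, θ₃=-0.347, ω₃=-0.035
apply F[23]=-15.000 → step 24: x=-0.772, v=-3.389, θ₁=0.068, ω₁=2.952, θ₂=1.376, ω₂=4.626, θ₃=-0.346, ω₃=0.121
apply F[24]=-15.000 → step 25: x=-0.841, v=-3.548, θ₁=0.131, ω₁=3.377, θ₂=1.468, ω₂=4.600, θ₃=-0.342, ω₃=0.281
apply F[25]=-15.000 → step 26: x=-0.913, v=-3.702, θ₁=0.203, ω₁=3.816, θ₂=1.559, ω₂=4.506, θ₃=-0.335, ω₃=0.441
apply F[26]=-15.000 → step 27: x=-0.989, v=-3.850, θ₁=0.284, ω₁=4.261, θ₂=1.648, ω₂=4.329, θ₃=-0.325, ω₃=0.596
apply F[27]=-15.000 → step 28: x=-1.067, v=-3.986, θ₁=0.373, ω₁=4.701, θ₂=1.732, ω₂=4.057, θ₃=-0.311, ω₃=0.742
apply F[28]=-15.000 → step 29: x=-1.148, v=-4.105, θ₁=0.472, ω₁=5.125, θ₂=1.809, ω₂=3.680, θ₃=-0.295, ω₃=0.875
Max |angle| over trajectory = 1.809 rad; bound = 1.917 → within bound.

Answer: yes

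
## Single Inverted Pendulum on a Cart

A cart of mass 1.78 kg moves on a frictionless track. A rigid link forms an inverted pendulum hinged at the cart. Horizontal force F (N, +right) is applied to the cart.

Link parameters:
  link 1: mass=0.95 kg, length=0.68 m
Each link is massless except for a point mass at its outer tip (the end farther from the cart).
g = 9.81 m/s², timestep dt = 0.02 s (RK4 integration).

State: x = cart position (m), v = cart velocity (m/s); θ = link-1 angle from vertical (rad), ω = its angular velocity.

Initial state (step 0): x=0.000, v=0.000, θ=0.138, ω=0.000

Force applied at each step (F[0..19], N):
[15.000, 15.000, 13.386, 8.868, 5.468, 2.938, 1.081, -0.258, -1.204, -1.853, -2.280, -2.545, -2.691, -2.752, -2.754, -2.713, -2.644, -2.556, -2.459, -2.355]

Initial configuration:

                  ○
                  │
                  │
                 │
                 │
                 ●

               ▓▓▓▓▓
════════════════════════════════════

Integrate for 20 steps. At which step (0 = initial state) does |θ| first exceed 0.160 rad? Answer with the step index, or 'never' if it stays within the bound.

Answer: never

Derivation:
apply F[0]=+15.000 → step 1: x=0.002, v=0.153, θ=0.136, ω=-0.183
apply F[1]=+15.000 → step 2: x=0.006, v=0.306, θ=0.131, ω=-0.368
apply F[2]=+13.386 → step 3: x=0.014, v=0.442, θ=0.122, ω=-0.531
apply F[3]=+8.868 → step 4: x=0.023, v=0.530, θ=0.110, ω=-0.625
apply F[4]=+5.468 → step 5: x=0.034, v=0.580, θ=0.097, ω=-0.669
apply F[5]=+2.938 → step 6: x=0.046, v=0.604, θ=0.084, ω=-0.678
apply F[6]=+1.081 → step 7: x=0.058, v=0.609, θ=0.070, ω=-0.662
apply F[7]=-0.258 → step 8: x=0.070, v=0.599, θ=0.057, ω=-0.630
apply F[8]=-1.204 → step 9: x=0.082, v=0.580, θ=0.045, ω=-0.587
apply F[9]=-1.853 → step 10: x=0.094, v=0.556, θ=0.034, ω=-0.539
apply F[10]=-2.280 → step 11: x=0.104, v=0.527, θ=0.024, ω=-0.489
apply F[11]=-2.545 → step 12: x=0.115, v=0.496, θ=0.015, ω=-0.439
apply F[12]=-2.691 → step 13: x=0.124, v=0.465, θ=0.006, ω=-0.390
apply F[13]=-2.752 → step 14: x=0.133, v=0.434, θ=-0.001, ω=-0.343
apply F[14]=-2.754 → step 15: x=0.142, v=0.404, θ=-0.008, ω=-0.300
apply F[15]=-2.713 → step 16: x=0.149, v=0.374, θ=-0.013, ω=-0.259
apply F[16]=-2.644 → step 17: x=0.157, v=0.346, θ=-0.018, ω=-0.222
apply F[17]=-2.556 → step 18: x=0.163, v=0.319, θ=-0.022, ω=-0.189
apply F[18]=-2.459 → step 19: x=0.169, v=0.294, θ=-0.026, ω=-0.159
apply F[19]=-2.355 → step 20: x=0.175, v=0.271, θ=-0.028, ω=-0.132
max |θ| = 0.138 ≤ 0.160 over all 21 states.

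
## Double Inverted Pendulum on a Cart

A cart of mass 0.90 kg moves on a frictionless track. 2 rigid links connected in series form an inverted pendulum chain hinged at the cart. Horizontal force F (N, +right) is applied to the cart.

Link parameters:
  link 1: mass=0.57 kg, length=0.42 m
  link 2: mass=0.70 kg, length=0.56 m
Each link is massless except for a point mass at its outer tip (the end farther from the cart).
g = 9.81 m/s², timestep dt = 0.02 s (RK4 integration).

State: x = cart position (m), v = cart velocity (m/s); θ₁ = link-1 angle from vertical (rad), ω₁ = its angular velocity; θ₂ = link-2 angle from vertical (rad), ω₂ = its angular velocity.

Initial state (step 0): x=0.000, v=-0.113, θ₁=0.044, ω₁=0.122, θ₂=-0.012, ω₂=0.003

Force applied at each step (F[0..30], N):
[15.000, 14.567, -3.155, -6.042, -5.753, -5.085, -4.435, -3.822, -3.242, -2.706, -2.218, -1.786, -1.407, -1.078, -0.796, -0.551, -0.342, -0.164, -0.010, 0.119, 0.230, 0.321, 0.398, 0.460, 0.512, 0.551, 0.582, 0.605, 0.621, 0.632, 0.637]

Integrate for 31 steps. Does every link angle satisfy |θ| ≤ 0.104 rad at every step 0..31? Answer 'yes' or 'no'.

apply F[0]=+15.000 → step 1: x=0.001, v=0.208, θ₁=0.039, ω₁=-0.588, θ₂=-0.012, ω₂=-0.043
apply F[1]=+14.567 → step 2: x=0.008, v=0.523, θ₁=0.021, ω₁=-1.297, θ₂=-0.014, ω₂=-0.077
apply F[2]=-3.155 → step 3: x=0.018, v=0.450, θ₁=-0.003, ω₁=-1.109, θ₂=-0.015, ω₂=-0.094
apply F[3]=-6.042 → step 4: x=0.026, v=0.320, θ₁=-0.022, ω₁=-0.803, θ₂=-0.017, ω₂=-0.096
apply F[4]=-5.753 → step 5: x=0.031, v=0.200, θ₁=-0.036, ω₁=-0.538, θ₂=-0.019, ω₂=-0.087
apply F[5]=-5.085 → step 6: x=0.034, v=0.099, θ₁=-0.045, ω₁=-0.327, θ₂=-0.021, ω₂=-0.071
apply F[6]=-4.435 → step 7: x=0.035, v=0.013, θ₁=-0.049, ω₁=-0.162, θ₂=-0.022, ω₂=-0.050
apply F[7]=-3.822 → step 8: x=0.035, v=-0.057, θ₁=-0.051, ω₁=-0.034, θ₂=-0.023, ω₂=-0.028
apply F[8]=-3.242 → step 9: x=0.033, v=-0.115, θ₁=-0.051, ω₁=0.063, θ₂=-0.023, ω₂=-0.005
apply F[9]=-2.706 → step 10: x=0.030, v=-0.161, θ₁=-0.049, ω₁=0.134, θ₂=-0.023, ω₂=0.016
apply F[10]=-2.218 → step 11: x=0.026, v=-0.197, θ₁=-0.046, ω₁=0.183, θ₂=-0.022, ω₂=0.035
apply F[11]=-1.786 → step 12: x=0.022, v=-0.225, θ₁=-0.042, ω₁=0.215, θ₂=-0.022, ω₂=0.053
apply F[12]=-1.407 → step 13: x=0.018, v=-0.245, θ₁=-0.037, ω₁=0.234, θ₂=-0.020, ω₂=0.067
apply F[13]=-1.078 → step 14: x=0.012, v=-0.259, θ₁=-0.033, ω₁=0.242, θ₂=-0.019, ω₂=0.079
apply F[14]=-0.796 → step 15: x=0.007, v=-0.269, θ₁=-0.028, ω₁=0.243, θ₂=-0.017, ω₂=0.089
apply F[15]=-0.551 → step 16: x=0.002, v=-0.274, θ₁=-0.023, ω₁=0.239, θ₂=-0.015, ω₂=0.096
apply F[16]=-0.342 → step 17: x=-0.004, v=-0.276, θ₁=-0.018, ω₁=0.230, θ₂=-0.013, ω₂=0.101
apply F[17]=-0.164 → step 18: x=-0.009, v=-0.275, θ₁=-0.014, ω₁=0.218, θ₂=-0.011, ω₂=0.104
apply F[18]=-0.010 → step 19: x=-0.015, v=-0.272, θ₁=-0.010, ω₁=0.204, θ₂=-0.009, ω₂=0.105
apply F[19]=+0.119 → step 20: x=-0.020, v=-0.267, θ₁=-0.006, ω₁=0.189, θ₂=-0.007, ω₂=0.105
apply F[20]=+0.230 → step 21: x=-0.025, v=-0.261, θ₁=-0.002, ω₁=0.174, θ₂=-0.005, ω₂=0.103
apply F[21]=+0.321 → step 22: x=-0.030, v=-0.254, θ₁=0.001, ω₁=0.158, θ₂=-0.003, ω₂=0.101
apply F[22]=+0.398 → step 23: x=-0.035, v=-0.245, θ₁=0.004, ω₁=0.143, θ₂=-0.001, ω₂=0.097
apply F[23]=+0.460 → step 24: x=-0.040, v=-0.237, θ₁=0.007, ω₁=0.128, θ₂=0.001, ω₂=0.093
apply F[24]=+0.512 → step 25: x=-0.045, v=-0.228, θ₁=0.009, ω₁=0.114, θ₂=0.003, ω₂=0.088
apply F[25]=+0.551 → step 26: x=-0.049, v=-0.218, θ₁=0.011, ω₁=0.100, θ₂=0.004, ω₂=0.083
apply F[26]=+0.582 → step 27: x=-0.054, v=-0.209, θ₁=0.013, ω₁=0.087, θ₂=0.006, ω₂=0.077
apply F[27]=+0.605 → step 28: x=-0.058, v=-0.199, θ₁=0.015, ω₁=0.075, θ₂=0.007, ω₂=0.071
apply F[28]=+0.621 → step 29: x=-0.062, v=-0.190, θ₁=0.016, ω₁=0.064, θ₂=0.009, ω₂=0.065
apply F[29]=+0.632 → step 30: x=-0.065, v=-0.180, θ₁=0.017, ω₁=0.054, θ₂=0.010, ω₂=0.060
apply F[30]=+0.637 → step 31: x=-0.069, v=-0.171, θ₁=0.018, ω₁=0.045, θ₂=0.011, ω₂=0.054
Max |angle| over trajectory = 0.051 rad; bound = 0.104 → within bound.

Answer: yes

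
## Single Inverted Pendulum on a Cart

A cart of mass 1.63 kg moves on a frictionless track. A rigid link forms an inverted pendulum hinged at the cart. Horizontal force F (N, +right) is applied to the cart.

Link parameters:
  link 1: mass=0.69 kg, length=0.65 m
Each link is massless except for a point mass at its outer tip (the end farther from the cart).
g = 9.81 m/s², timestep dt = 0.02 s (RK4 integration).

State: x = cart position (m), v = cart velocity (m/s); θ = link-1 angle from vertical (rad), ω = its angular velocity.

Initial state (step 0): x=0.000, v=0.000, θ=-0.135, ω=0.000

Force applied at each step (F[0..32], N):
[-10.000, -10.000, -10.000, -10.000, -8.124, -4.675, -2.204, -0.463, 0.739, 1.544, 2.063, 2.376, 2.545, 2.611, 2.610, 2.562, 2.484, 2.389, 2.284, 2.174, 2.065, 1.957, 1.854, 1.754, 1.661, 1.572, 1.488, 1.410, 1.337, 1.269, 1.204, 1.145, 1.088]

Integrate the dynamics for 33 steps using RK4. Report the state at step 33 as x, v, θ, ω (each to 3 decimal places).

apply F[0]=-10.000 → step 1: x=-0.001, v=-0.111, θ=-0.134, ω=0.128
apply F[1]=-10.000 → step 2: x=-0.004, v=-0.222, θ=-0.130, ω=0.258
apply F[2]=-10.000 → step 3: x=-0.010, v=-0.333, θ=-0.123, ω=0.390
apply F[3]=-10.000 → step 4: x=-0.018, v=-0.446, θ=-0.114, ω=0.526
apply F[4]=-8.124 → step 5: x=-0.028, v=-0.536, θ=-0.103, ω=0.632
apply F[5]=-4.675 → step 6: x=-0.039, v=-0.586, θ=-0.090, ω=0.678
apply F[6]=-2.204 → step 7: x=-0.051, v=-0.606, θ=-0.076, ω=0.685
apply F[7]=-0.463 → step 8: x=-0.063, v=-0.606, θ=-0.062, ω=0.664
apply F[8]=+0.739 → step 9: x=-0.075, v=-0.593, θ=-0.050, ω=0.626
apply F[9]=+1.544 → step 10: x=-0.086, v=-0.570, θ=-0.038, ω=0.579
apply F[10]=+2.063 → step 11: x=-0.098, v=-0.542, θ=-0.026, ω=0.526
apply F[11]=+2.376 → step 12: x=-0.108, v=-0.511, θ=-0.017, ω=0.472
apply F[12]=+2.545 → step 13: x=-0.118, v=-0.479, θ=-0.008, ω=0.419
apply F[13]=+2.611 → step 14: x=-0.127, v=-0.447, θ=0.000, ω=0.368
apply F[14]=+2.610 → step 15: x=-0.136, v=-0.415, θ=0.007, ω=0.321
apply F[15]=+2.562 → step 16: x=-0.144, v=-0.385, θ=0.013, ω=0.277
apply F[16]=+2.484 → step 17: x=-0.151, v=-0.355, θ=0.018, ω=0.237
apply F[17]=+2.389 → step 18: x=-0.158, v=-0.328, θ=0.023, ω=0.200
apply F[18]=+2.284 → step 19: x=-0.164, v=-0.302, θ=0.026, ω=0.168
apply F[19]=+2.174 → step 20: x=-0.170, v=-0.278, θ=0.029, ω=0.139
apply F[20]=+2.065 → step 21: x=-0.176, v=-0.255, θ=0.032, ω=0.113
apply F[21]=+1.957 → step 22: x=-0.180, v=-0.233, θ=0.034, ω=0.090
apply F[22]=+1.854 → step 23: x=-0.185, v=-0.214, θ=0.035, ω=0.070
apply F[23]=+1.754 → step 24: x=-0.189, v=-0.195, θ=0.037, ω=0.052
apply F[24]=+1.661 → step 25: x=-0.193, v=-0.178, θ=0.038, ω=0.037
apply F[25]=+1.572 → step 26: x=-0.196, v=-0.162, θ=0.038, ω=0.024
apply F[26]=+1.488 → step 27: x=-0.199, v=-0.147, θ=0.039, ω=0.012
apply F[27]=+1.410 → step 28: x=-0.202, v=-0.133, θ=0.039, ω=0.002
apply F[28]=+1.337 → step 29: x=-0.205, v=-0.119, θ=0.039, ω=-0.006
apply F[29]=+1.269 → step 30: x=-0.207, v=-0.107, θ=0.038, ω=-0.014
apply F[30]=+1.204 → step 31: x=-0.209, v=-0.095, θ=0.038, ω=-0.020
apply F[31]=+1.145 → step 32: x=-0.211, v=-0.085, θ=0.038, ω=-0.025
apply F[32]=+1.088 → step 33: x=-0.212, v=-0.074, θ=0.037, ω=-0.030

Answer: x=-0.212, v=-0.074, θ=0.037, ω=-0.030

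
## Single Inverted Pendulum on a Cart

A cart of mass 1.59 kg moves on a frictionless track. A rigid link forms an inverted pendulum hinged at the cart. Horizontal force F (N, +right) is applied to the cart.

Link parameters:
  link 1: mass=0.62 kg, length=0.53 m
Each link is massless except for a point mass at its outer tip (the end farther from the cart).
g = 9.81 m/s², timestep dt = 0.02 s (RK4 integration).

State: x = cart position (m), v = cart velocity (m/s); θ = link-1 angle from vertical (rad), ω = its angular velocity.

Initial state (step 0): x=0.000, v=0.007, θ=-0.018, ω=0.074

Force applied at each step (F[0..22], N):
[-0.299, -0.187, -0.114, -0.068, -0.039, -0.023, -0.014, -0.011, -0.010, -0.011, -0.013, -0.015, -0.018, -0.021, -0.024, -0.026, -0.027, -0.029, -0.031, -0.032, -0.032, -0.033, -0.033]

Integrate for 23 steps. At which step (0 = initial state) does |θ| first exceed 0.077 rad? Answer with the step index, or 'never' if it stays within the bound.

apply F[0]=-0.299 → step 1: x=0.000, v=0.005, θ=-0.017, ω=0.072
apply F[1]=-0.187 → step 2: x=0.000, v=0.003, θ=-0.015, ω=0.069
apply F[2]=-0.114 → step 3: x=0.000, v=0.003, θ=-0.014, ω=0.064
apply F[3]=-0.068 → step 4: x=0.000, v=0.003, θ=-0.013, ω=0.059
apply F[4]=-0.039 → step 5: x=0.000, v=0.004, θ=-0.011, ω=0.053
apply F[5]=-0.023 → step 6: x=0.000, v=0.004, θ=-0.010, ω=0.048
apply F[6]=-0.014 → step 7: x=0.001, v=0.005, θ=-0.010, ω=0.043
apply F[7]=-0.011 → step 8: x=0.001, v=0.005, θ=-0.009, ω=0.039
apply F[8]=-0.010 → step 9: x=0.001, v=0.006, θ=-0.008, ω=0.035
apply F[9]=-0.011 → step 10: x=0.001, v=0.006, θ=-0.007, ω=0.031
apply F[10]=-0.013 → step 11: x=0.001, v=0.007, θ=-0.007, ω=0.028
apply F[11]=-0.015 → step 12: x=0.001, v=0.007, θ=-0.006, ω=0.025
apply F[12]=-0.018 → step 13: x=0.001, v=0.007, θ=-0.006, ω=0.022
apply F[13]=-0.021 → step 14: x=0.001, v=0.007, θ=-0.005, ω=0.020
apply F[14]=-0.024 → step 15: x=0.002, v=0.007, θ=-0.005, ω=0.018
apply F[15]=-0.026 → step 16: x=0.002, v=0.008, θ=-0.005, ω=0.016
apply F[16]=-0.027 → step 17: x=0.002, v=0.008, θ=-0.004, ω=0.015
apply F[17]=-0.029 → step 18: x=0.002, v=0.007, θ=-0.004, ω=0.013
apply F[18]=-0.031 → step 19: x=0.002, v=0.007, θ=-0.004, ω=0.012
apply F[19]=-0.032 → step 20: x=0.002, v=0.007, θ=-0.004, ω=0.011
apply F[20]=-0.032 → step 21: x=0.002, v=0.007, θ=-0.003, ω=0.010
apply F[21]=-0.033 → step 22: x=0.003, v=0.007, θ=-0.003, ω=0.009
apply F[22]=-0.033 → step 23: x=0.003, v=0.007, θ=-0.003, ω=0.008
max |θ| = 0.018 ≤ 0.077 over all 24 states.

Answer: never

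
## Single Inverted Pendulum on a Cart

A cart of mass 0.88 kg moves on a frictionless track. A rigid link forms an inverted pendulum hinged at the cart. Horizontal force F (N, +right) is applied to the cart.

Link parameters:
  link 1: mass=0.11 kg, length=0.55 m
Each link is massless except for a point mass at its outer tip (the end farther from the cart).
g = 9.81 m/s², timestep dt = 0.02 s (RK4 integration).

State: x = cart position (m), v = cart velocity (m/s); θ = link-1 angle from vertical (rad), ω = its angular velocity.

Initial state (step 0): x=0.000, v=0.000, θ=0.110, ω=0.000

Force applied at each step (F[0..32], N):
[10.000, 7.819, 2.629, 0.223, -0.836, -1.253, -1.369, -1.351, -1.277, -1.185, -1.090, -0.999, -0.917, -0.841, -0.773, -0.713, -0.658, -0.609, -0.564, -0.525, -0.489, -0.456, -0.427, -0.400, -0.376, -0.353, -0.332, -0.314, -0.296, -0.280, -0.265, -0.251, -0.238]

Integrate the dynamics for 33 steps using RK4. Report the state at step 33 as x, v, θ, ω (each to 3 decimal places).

apply F[0]=+10.000 → step 1: x=0.002, v=0.224, θ=0.106, ω=-0.367
apply F[1]=+7.819 → step 2: x=0.008, v=0.399, θ=0.096, ω=-0.647
apply F[2]=+2.629 → step 3: x=0.017, v=0.457, θ=0.083, ω=-0.719
apply F[3]=+0.223 → step 4: x=0.026, v=0.460, θ=0.068, ω=-0.698
apply F[4]=-0.836 → step 5: x=0.035, v=0.440, θ=0.055, ω=-0.639
apply F[5]=-1.253 → step 6: x=0.044, v=0.410, θ=0.043, ω=-0.568
apply F[6]=-1.369 → step 7: x=0.052, v=0.378, θ=0.032, ω=-0.497
apply F[7]=-1.351 → step 8: x=0.059, v=0.347, θ=0.023, ω=-0.430
apply F[8]=-1.277 → step 9: x=0.065, v=0.317, θ=0.015, ω=-0.369
apply F[9]=-1.185 → step 10: x=0.072, v=0.290, θ=0.008, ω=-0.316
apply F[10]=-1.090 → step 11: x=0.077, v=0.265, θ=0.002, ω=-0.269
apply F[11]=-0.999 → step 12: x=0.082, v=0.242, θ=-0.003, ω=-0.227
apply F[12]=-0.917 → step 13: x=0.087, v=0.222, θ=-0.007, ω=-0.191
apply F[13]=-0.841 → step 14: x=0.091, v=0.203, θ=-0.010, ω=-0.160
apply F[14]=-0.773 → step 15: x=0.095, v=0.185, θ=-0.013, ω=-0.133
apply F[15]=-0.713 → step 16: x=0.098, v=0.170, θ=-0.016, ω=-0.109
apply F[16]=-0.658 → step 17: x=0.102, v=0.155, θ=-0.018, ω=-0.089
apply F[17]=-0.609 → step 18: x=0.105, v=0.142, θ=-0.019, ω=-0.071
apply F[18]=-0.564 → step 19: x=0.107, v=0.129, θ=-0.020, ω=-0.056
apply F[19]=-0.525 → step 20: x=0.110, v=0.118, θ=-0.021, ω=-0.042
apply F[20]=-0.489 → step 21: x=0.112, v=0.107, θ=-0.022, ω=-0.031
apply F[21]=-0.456 → step 22: x=0.114, v=0.098, θ=-0.023, ω=-0.021
apply F[22]=-0.427 → step 23: x=0.116, v=0.088, θ=-0.023, ω=-0.013
apply F[23]=-0.400 → step 24: x=0.118, v=0.080, θ=-0.023, ω=-0.006
apply F[24]=-0.376 → step 25: x=0.119, v=0.072, θ=-0.023, ω=0.001
apply F[25]=-0.353 → step 26: x=0.121, v=0.064, θ=-0.023, ω=0.006
apply F[26]=-0.332 → step 27: x=0.122, v=0.058, θ=-0.023, ω=0.010
apply F[27]=-0.314 → step 28: x=0.123, v=0.051, θ=-0.023, ω=0.014
apply F[28]=-0.296 → step 29: x=0.124, v=0.045, θ=-0.023, ω=0.017
apply F[29]=-0.280 → step 30: x=0.125, v=0.039, θ=-0.022, ω=0.020
apply F[30]=-0.265 → step 31: x=0.125, v=0.033, θ=-0.022, ω=0.022
apply F[31]=-0.251 → step 32: x=0.126, v=0.028, θ=-0.021, ω=0.024
apply F[32]=-0.238 → step 33: x=0.127, v=0.023, θ=-0.021, ω=0.025

Answer: x=0.127, v=0.023, θ=-0.021, ω=0.025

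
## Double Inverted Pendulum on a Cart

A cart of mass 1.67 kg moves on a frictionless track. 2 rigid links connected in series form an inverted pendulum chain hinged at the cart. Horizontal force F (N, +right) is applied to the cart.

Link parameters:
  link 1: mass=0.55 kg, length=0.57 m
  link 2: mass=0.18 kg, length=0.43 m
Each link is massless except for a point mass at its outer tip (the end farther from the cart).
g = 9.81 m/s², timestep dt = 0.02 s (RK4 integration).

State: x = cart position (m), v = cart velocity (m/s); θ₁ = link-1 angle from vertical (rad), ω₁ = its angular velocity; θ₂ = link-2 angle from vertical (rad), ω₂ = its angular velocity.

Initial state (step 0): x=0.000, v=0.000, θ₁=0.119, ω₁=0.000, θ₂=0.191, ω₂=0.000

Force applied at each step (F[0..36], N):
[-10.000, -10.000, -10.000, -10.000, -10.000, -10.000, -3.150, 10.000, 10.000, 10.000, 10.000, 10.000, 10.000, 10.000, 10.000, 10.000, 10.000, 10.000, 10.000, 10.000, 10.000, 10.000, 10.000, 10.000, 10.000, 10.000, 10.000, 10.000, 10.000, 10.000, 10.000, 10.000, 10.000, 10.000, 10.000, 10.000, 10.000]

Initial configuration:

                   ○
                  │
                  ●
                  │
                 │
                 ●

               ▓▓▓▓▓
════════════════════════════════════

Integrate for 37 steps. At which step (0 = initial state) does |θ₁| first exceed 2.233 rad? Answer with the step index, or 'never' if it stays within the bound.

Answer: never

Derivation:
apply F[0]=-10.000 → step 1: x=-0.001, v=-0.129, θ₁=0.122, ω₁=0.259, θ₂=0.191, ω₂=0.039
apply F[1]=-10.000 → step 2: x=-0.005, v=-0.258, θ₁=0.129, ω₁=0.520, θ₂=0.193, ω₂=0.076
apply F[2]=-10.000 → step 3: x=-0.012, v=-0.388, θ₁=0.142, ω₁=0.787, θ₂=0.194, ω₂=0.106
apply F[3]=-10.000 → step 4: x=-0.021, v=-0.519, θ₁=0.161, ω₁=1.061, θ₂=0.197, ω₂=0.129
apply F[4]=-10.000 → step 5: x=-0.032, v=-0.650, θ₁=0.185, ω₁=1.345, θ₂=0.199, ω₂=0.141
apply F[5]=-10.000 → step 6: x=-0.047, v=-0.782, θ₁=0.215, ω₁=1.639, θ₂=0.202, ω₂=0.142
apply F[6]=-3.150 → step 7: x=-0.063, v=-0.834, θ₁=0.249, ω₁=1.810, θ₂=0.205, ω₂=0.130
apply F[7]=+10.000 → step 8: x=-0.079, v=-0.735, θ₁=0.285, ω₁=1.739, θ₂=0.207, ω₂=0.096
apply F[8]=+10.000 → step 9: x=-0.092, v=-0.639, θ₁=0.319, ω₁=1.690, θ₂=0.209, ω₂=0.043
apply F[9]=+10.000 → step 10: x=-0.104, v=-0.546, θ₁=0.352, ω₁=1.662, θ₂=0.209, ω₂=-0.028
apply F[10]=+10.000 → step 11: x=-0.114, v=-0.455, θ₁=0.386, ω₁=1.654, θ₂=0.208, ω₂=-0.118
apply F[11]=+10.000 → step 12: x=-0.122, v=-0.366, θ₁=0.419, ω₁=1.666, θ₂=0.204, ω₂=-0.228
apply F[12]=+10.000 → step 13: x=-0.129, v=-0.279, θ₁=0.452, ω₁=1.696, θ₂=0.198, ω₂=-0.356
apply F[13]=+10.000 → step 14: x=-0.134, v=-0.194, θ₁=0.487, ω₁=1.745, θ₂=0.190, ω₂=-0.502
apply F[14]=+10.000 → step 15: x=-0.137, v=-0.111, θ₁=0.522, ω₁=1.811, θ₂=0.178, ω₂=-0.668
apply F[15]=+10.000 → step 16: x=-0.138, v=-0.028, θ₁=0.559, ω₁=1.894, θ₂=0.163, ω₂=-0.850
apply F[16]=+10.000 → step 17: x=-0.138, v=0.055, θ₁=0.598, ω₁=1.993, θ₂=0.144, ω₂=-1.048
apply F[17]=+10.000 → step 18: x=-0.136, v=0.137, θ₁=0.639, ω₁=2.107, θ₂=0.121, ω₂=-1.260
apply F[18]=+10.000 → step 19: x=-0.132, v=0.221, θ₁=0.682, ω₁=2.235, θ₂=0.094, ω₂=-1.481
apply F[19]=+10.000 → step 20: x=-0.127, v=0.305, θ₁=0.729, ω₁=2.374, θ₂=0.062, ω₂=-1.707
apply F[20]=+10.000 → step 21: x=-0.120, v=0.391, θ₁=0.777, ω₁=2.523, θ₂=0.025, ω₂=-1.934
apply F[21]=+10.000 → step 22: x=-0.111, v=0.479, θ₁=0.829, ω₁=2.680, θ₂=-0.016, ω₂=-2.154
apply F[22]=+10.000 → step 23: x=-0.101, v=0.571, θ₁=0.885, ω₁=2.845, θ₂=-0.061, ω₂=-2.362
apply F[23]=+10.000 → step 24: x=-0.088, v=0.665, θ₁=0.943, ω₁=3.016, θ₂=-0.110, ω₂=-2.551
apply F[24]=+10.000 → step 25: x=-0.074, v=0.763, θ₁=1.005, ω₁=3.195, θ₂=-0.163, ω₂=-2.715
apply F[25]=+10.000 → step 26: x=-0.058, v=0.866, θ₁=1.071, ω₁=3.381, θ₂=-0.218, ω₂=-2.848
apply F[26]=+10.000 → step 27: x=-0.040, v=0.973, θ₁=1.141, ω₁=3.578, θ₂=-0.276, ω₂=-2.945
apply F[27]=+10.000 → step 28: x=-0.019, v=1.086, θ₁=1.214, ω₁=3.788, θ₂=-0.336, ω₂=-2.999
apply F[28]=+10.000 → step 29: x=0.004, v=1.205, θ₁=1.292, ω₁=4.016, θ₂=-0.396, ω₂=-3.003
apply F[29]=+10.000 → step 30: x=0.029, v=1.332, θ₁=1.375, ω₁=4.268, θ₂=-0.456, ω₂=-2.952
apply F[30]=+10.000 → step 31: x=0.057, v=1.469, θ₁=1.463, ω₁=4.549, θ₂=-0.514, ω₂=-2.838
apply F[31]=+10.000 → step 32: x=0.088, v=1.618, θ₁=1.557, ω₁=4.868, θ₂=-0.569, ω₂=-2.654
apply F[32]=+10.000 → step 33: x=0.122, v=1.783, θ₁=1.658, ω₁=5.231, θ₂=-0.619, ω₂=-2.399
apply F[33]=+10.000 → step 34: x=0.160, v=1.967, θ₁=1.767, ω₁=5.647, θ₂=-0.664, ω₂=-2.073
apply F[34]=+10.000 → step 35: x=0.201, v=2.176, θ₁=1.885, ω₁=6.122, θ₂=-0.702, ω₂=-1.689
apply F[35]=+10.000 → step 36: x=0.247, v=2.414, θ₁=2.012, ω₁=6.660, θ₂=-0.732, ω₂=-1.280
apply F[36]=+10.000 → step 37: x=0.298, v=2.685, θ₁=2.151, ω₁=7.258, θ₂=-0.753, ω₂=-0.902
max |θ₁| = 2.151 ≤ 2.233 over all 38 states.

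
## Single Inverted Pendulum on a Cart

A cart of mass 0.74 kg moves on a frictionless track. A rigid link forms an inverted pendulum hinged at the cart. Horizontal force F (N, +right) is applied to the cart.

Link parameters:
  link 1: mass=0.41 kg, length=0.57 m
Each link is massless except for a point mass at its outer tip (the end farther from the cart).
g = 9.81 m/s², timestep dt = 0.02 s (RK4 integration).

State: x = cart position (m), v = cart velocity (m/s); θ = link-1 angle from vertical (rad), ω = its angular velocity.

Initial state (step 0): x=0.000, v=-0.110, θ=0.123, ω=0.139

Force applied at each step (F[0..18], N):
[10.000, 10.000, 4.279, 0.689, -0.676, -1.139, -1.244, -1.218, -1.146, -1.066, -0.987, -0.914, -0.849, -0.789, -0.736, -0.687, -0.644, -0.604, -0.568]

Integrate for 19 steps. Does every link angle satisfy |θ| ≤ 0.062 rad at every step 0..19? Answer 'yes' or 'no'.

apply F[0]=+10.000 → step 1: x=0.000, v=0.145, θ=0.122, ω=-0.263
apply F[1]=+10.000 → step 2: x=0.006, v=0.401, θ=0.112, ω=-0.668
apply F[2]=+4.279 → step 3: x=0.015, v=0.505, θ=0.098, ω=-0.813
apply F[3]=+0.689 → step 4: x=0.025, v=0.514, θ=0.082, ω=-0.798
apply F[4]=-0.676 → step 5: x=0.035, v=0.488, θ=0.066, ω=-0.728
apply F[5]=-1.139 → step 6: x=0.044, v=0.451, θ=0.053, ω=-0.643
apply F[6]=-1.244 → step 7: x=0.053, v=0.413, θ=0.041, ω=-0.559
apply F[7]=-1.218 → step 8: x=0.061, v=0.376, θ=0.030, ω=-0.483
apply F[8]=-1.146 → step 9: x=0.068, v=0.342, θ=0.021, ω=-0.415
apply F[9]=-1.066 → step 10: x=0.075, v=0.312, θ=0.014, ω=-0.355
apply F[10]=-0.987 → step 11: x=0.081, v=0.284, θ=0.007, ω=-0.303
apply F[11]=-0.914 → step 12: x=0.086, v=0.259, θ=0.001, ω=-0.257
apply F[12]=-0.849 → step 13: x=0.091, v=0.236, θ=-0.003, ω=-0.217
apply F[13]=-0.789 → step 14: x=0.096, v=0.215, θ=-0.007, ω=-0.183
apply F[14]=-0.736 → step 15: x=0.100, v=0.196, θ=-0.011, ω=-0.153
apply F[15]=-0.687 → step 16: x=0.103, v=0.179, θ=-0.013, ω=-0.127
apply F[16]=-0.644 → step 17: x=0.107, v=0.163, θ=-0.016, ω=-0.104
apply F[17]=-0.604 → step 18: x=0.110, v=0.149, θ=-0.018, ω=-0.084
apply F[18]=-0.568 → step 19: x=0.113, v=0.135, θ=-0.019, ω=-0.067
Max |angle| over trajectory = 0.123 rad; bound = 0.062 → exceeded.

Answer: no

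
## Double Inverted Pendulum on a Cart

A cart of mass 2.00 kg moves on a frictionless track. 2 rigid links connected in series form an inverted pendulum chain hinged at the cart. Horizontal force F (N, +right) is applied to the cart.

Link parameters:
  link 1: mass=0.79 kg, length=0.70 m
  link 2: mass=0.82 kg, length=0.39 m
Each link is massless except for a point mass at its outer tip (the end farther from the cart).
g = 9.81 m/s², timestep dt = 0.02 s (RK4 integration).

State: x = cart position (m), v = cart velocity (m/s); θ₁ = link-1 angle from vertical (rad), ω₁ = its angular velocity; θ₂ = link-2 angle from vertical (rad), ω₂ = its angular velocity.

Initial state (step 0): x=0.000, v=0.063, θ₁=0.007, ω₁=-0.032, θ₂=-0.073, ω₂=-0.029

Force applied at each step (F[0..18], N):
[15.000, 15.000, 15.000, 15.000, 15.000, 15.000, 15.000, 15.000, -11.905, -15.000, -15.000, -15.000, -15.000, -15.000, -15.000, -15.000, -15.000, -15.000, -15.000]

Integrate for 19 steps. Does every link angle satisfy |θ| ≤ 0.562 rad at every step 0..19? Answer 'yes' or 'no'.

Answer: yes

Derivation:
apply F[0]=+15.000 → step 1: x=0.003, v=0.212, θ₁=0.004, ω₁=-0.220, θ₂=-0.074, ω₂=-0.110
apply F[1]=+15.000 → step 2: x=0.008, v=0.362, θ₁=-0.002, ω₁=-0.412, θ₂=-0.077, ω₂=-0.189
apply F[2]=+15.000 → step 3: x=0.017, v=0.513, θ₁=-0.012, ω₁=-0.609, θ₂=-0.082, ω₂=-0.261
apply F[3]=+15.000 → step 4: x=0.029, v=0.666, θ₁=-0.026, ω₁=-0.814, θ₂=-0.088, ω₂=-0.325
apply F[4]=+15.000 → step 5: x=0.044, v=0.821, θ₁=-0.045, ω₁=-1.031, θ₂=-0.095, ω₂=-0.377
apply F[5]=+15.000 → step 6: x=0.062, v=0.978, θ₁=-0.068, ω₁=-1.260, θ₂=-0.103, ω₂=-0.415
apply F[6]=+15.000 → step 7: x=0.083, v=1.138, θ₁=-0.095, ω₁=-1.505, θ₂=-0.111, ω₂=-0.436
apply F[7]=+15.000 → step 8: x=0.107, v=1.300, θ₁=-0.128, ω₁=-1.765, θ₂=-0.120, ω₂=-0.439
apply F[8]=-11.905 → step 9: x=0.132, v=1.201, θ₁=-0.162, ω₁=-1.670, θ₂=-0.129, ω₂=-0.421
apply F[9]=-15.000 → step 10: x=0.155, v=1.076, θ₁=-0.194, ω₁=-1.557, θ₂=-0.137, ω₂=-0.379
apply F[10]=-15.000 → step 11: x=0.175, v=0.957, θ₁=-0.225, ω₁=-1.467, θ₂=-0.144, ω₂=-0.312
apply F[11]=-15.000 → step 12: x=0.193, v=0.843, θ₁=-0.253, ω₁=-1.400, θ₂=-0.149, ω₂=-0.222
apply F[12]=-15.000 → step 13: x=0.209, v=0.733, θ₁=-0.281, ω₁=-1.355, θ₂=-0.152, ω₂=-0.108
apply F[13]=-15.000 → step 14: x=0.223, v=0.627, θ₁=-0.308, ω₁=-1.331, θ₂=-0.153, ω₂=0.031
apply F[14]=-15.000 → step 15: x=0.234, v=0.525, θ₁=-0.334, ω₁=-1.327, θ₂=-0.151, ω₂=0.196
apply F[15]=-15.000 → step 16: x=0.244, v=0.426, θ₁=-0.361, ω₁=-1.342, θ₂=-0.145, ω₂=0.388
apply F[16]=-15.000 → step 17: x=0.251, v=0.329, θ₁=-0.388, ω₁=-1.376, θ₂=-0.135, ω₂=0.607
apply F[17]=-15.000 → step 18: x=0.257, v=0.234, θ₁=-0.416, ω₁=-1.427, θ₂=-0.121, ω₂=0.853
apply F[18]=-15.000 → step 19: x=0.261, v=0.140, θ₁=-0.445, ω₁=-1.494, θ₂=-0.101, ω₂=1.127
Max |angle| over trajectory = 0.445 rad; bound = 0.562 → within bound.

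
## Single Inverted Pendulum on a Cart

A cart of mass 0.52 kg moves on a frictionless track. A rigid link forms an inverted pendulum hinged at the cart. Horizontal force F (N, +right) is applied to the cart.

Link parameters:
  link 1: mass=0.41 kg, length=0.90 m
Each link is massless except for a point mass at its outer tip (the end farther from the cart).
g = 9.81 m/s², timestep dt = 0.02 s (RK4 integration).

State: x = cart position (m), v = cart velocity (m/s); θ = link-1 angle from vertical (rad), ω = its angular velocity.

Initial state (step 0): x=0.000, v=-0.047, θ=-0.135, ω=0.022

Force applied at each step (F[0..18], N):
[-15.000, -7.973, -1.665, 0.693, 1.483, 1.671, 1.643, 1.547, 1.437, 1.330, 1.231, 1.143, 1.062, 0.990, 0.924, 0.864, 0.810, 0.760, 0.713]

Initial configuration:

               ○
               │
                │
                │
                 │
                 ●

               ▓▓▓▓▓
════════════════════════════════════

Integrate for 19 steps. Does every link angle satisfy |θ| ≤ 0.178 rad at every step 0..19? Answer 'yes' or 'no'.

Answer: yes

Derivation:
apply F[0]=-15.000 → step 1: x=-0.006, v=-0.596, θ=-0.129, ω=0.598
apply F[1]=-7.973 → step 2: x=-0.021, v=-0.882, θ=-0.114, ω=0.886
apply F[2]=-1.665 → step 3: x=-0.039, v=-0.931, θ=-0.096, ω=0.917
apply F[3]=+0.693 → step 4: x=-0.058, v=-0.892, θ=-0.078, ω=0.856
apply F[4]=+1.483 → step 5: x=-0.075, v=-0.825, θ=-0.062, ω=0.766
apply F[5]=+1.671 → step 6: x=-0.090, v=-0.753, θ=-0.048, ω=0.674
apply F[6]=+1.643 → step 7: x=-0.105, v=-0.683, θ=-0.035, ω=0.588
apply F[7]=+1.547 → step 8: x=-0.118, v=-0.620, θ=-0.024, ω=0.511
apply F[8]=+1.437 → step 9: x=-0.130, v=-0.561, θ=-0.014, ω=0.442
apply F[9]=+1.330 → step 10: x=-0.140, v=-0.509, θ=-0.006, ω=0.381
apply F[10]=+1.231 → step 11: x=-0.150, v=-0.461, θ=0.001, ω=0.328
apply F[11]=+1.143 → step 12: x=-0.159, v=-0.418, θ=0.007, ω=0.280
apply F[12]=+1.062 → step 13: x=-0.167, v=-0.378, θ=0.012, ω=0.239
apply F[13]=+0.990 → step 14: x=-0.174, v=-0.342, θ=0.016, ω=0.202
apply F[14]=+0.924 → step 15: x=-0.181, v=-0.310, θ=0.020, ω=0.170
apply F[15]=+0.864 → step 16: x=-0.186, v=-0.280, θ=0.023, ω=0.141
apply F[16]=+0.810 → step 17: x=-0.192, v=-0.252, θ=0.026, ω=0.116
apply F[17]=+0.760 → step 18: x=-0.197, v=-0.227, θ=0.028, ω=0.094
apply F[18]=+0.713 → step 19: x=-0.201, v=-0.204, θ=0.030, ω=0.075
Max |angle| over trajectory = 0.135 rad; bound = 0.178 → within bound.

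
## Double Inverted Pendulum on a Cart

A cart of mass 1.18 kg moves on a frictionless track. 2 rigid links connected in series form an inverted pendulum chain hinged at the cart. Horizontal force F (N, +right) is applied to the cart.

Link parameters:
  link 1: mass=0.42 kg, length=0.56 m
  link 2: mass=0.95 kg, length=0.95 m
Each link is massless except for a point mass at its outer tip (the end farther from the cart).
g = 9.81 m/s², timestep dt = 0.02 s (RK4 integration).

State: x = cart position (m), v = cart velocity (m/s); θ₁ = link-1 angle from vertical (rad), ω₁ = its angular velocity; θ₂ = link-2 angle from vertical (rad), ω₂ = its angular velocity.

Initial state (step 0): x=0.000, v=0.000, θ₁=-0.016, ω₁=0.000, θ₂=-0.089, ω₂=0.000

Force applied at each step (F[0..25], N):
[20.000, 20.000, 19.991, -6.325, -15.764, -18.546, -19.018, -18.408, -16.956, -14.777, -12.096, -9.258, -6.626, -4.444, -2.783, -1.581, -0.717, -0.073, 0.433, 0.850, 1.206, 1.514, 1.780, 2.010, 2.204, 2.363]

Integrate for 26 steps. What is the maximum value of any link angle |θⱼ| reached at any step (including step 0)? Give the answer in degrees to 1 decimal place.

apply F[0]=+20.000 → step 1: x=0.003, v=0.343, θ₁=-0.022, ω₁=-0.565, θ₂=-0.089, ω₂=-0.046
apply F[1]=+20.000 → step 2: x=0.014, v=0.688, θ₁=-0.039, ω₁=-1.147, θ₂=-0.091, ω₂=-0.082
apply F[2]=+19.991 → step 3: x=0.031, v=1.036, θ₁=-0.068, ω₁=-1.762, θ₂=-0.093, ω₂=-0.103
apply F[3]=-6.325 → step 4: x=0.051, v=0.945, θ₁=-0.102, ω₁=-1.625, θ₂=-0.095, ω₂=-0.109
apply F[4]=-15.764 → step 5: x=0.067, v=0.705, θ₁=-0.130, ω₁=-1.256, θ₂=-0.097, ω₂=-0.094
apply F[5]=-18.546 → step 6: x=0.079, v=0.427, θ₁=-0.151, ω₁=-0.852, θ₂=-0.098, ω₂=-0.061
apply F[6]=-19.018 → step 7: x=0.084, v=0.147, θ₁=-0.164, ω₁=-0.469, θ₂=-0.099, ω₂=-0.014
apply F[7]=-18.408 → step 8: x=0.085, v=-0.120, θ₁=-0.170, ω₁=-0.123, θ₂=-0.099, ω₂=0.041
apply F[8]=-16.956 → step 9: x=0.080, v=-0.361, θ₁=-0.170, ω₁=0.175, θ₂=-0.098, ω₂=0.099
apply F[9]=-14.777 → step 10: x=0.070, v=-0.569, θ₁=-0.164, ω₁=0.418, θ₂=-0.095, ω₂=0.153
apply F[10]=-12.096 → step 11: x=0.057, v=-0.734, θ₁=-0.154, ω₁=0.597, θ₂=-0.091, ω₂=0.202
apply F[11]=-9.258 → step 12: x=0.042, v=-0.856, θ₁=-0.141, ω₁=0.713, θ₂=-0.087, ω₂=0.242
apply F[12]=-6.626 → step 13: x=0.024, v=-0.938, θ₁=-0.126, ω₁=0.773, θ₂=-0.082, ω₂=0.276
apply F[13]=-4.444 → step 14: x=0.004, v=-0.987, θ₁=-0.110, ω₁=0.788, θ₂=-0.076, ω₂=0.301
apply F[14]=-2.783 → step 15: x=-0.016, v=-1.012, θ₁=-0.095, ω₁=0.774, θ₂=-0.070, ω₂=0.320
apply F[15]=-1.581 → step 16: x=-0.036, v=-1.019, θ₁=-0.080, ω₁=0.742, θ₂=-0.063, ω₂=0.334
apply F[16]=-0.717 → step 17: x=-0.056, v=-1.016, θ₁=-0.065, ω₁=0.701, θ₂=-0.057, ω₂=0.342
apply F[17]=-0.073 → step 18: x=-0.076, v=-1.004, θ₁=-0.052, ω₁=0.656, θ₂=-0.050, ω₂=0.345
apply F[18]=+0.433 → step 19: x=-0.096, v=-0.987, θ₁=-0.039, ω₁=0.610, θ₂=-0.043, ω₂=0.344
apply F[19]=+0.850 → step 20: x=-0.116, v=-0.965, θ₁=-0.027, ω₁=0.564, θ₂=-0.036, ω₂=0.340
apply F[20]=+1.206 → step 21: x=-0.135, v=-0.940, θ₁=-0.016, ω₁=0.520, θ₂=-0.029, ω₂=0.333
apply F[21]=+1.514 → step 22: x=-0.153, v=-0.912, θ₁=-0.007, ω₁=0.476, θ₂=-0.023, ω₂=0.324
apply F[22]=+1.780 → step 23: x=-0.171, v=-0.881, θ₁=0.003, ω₁=0.434, θ₂=-0.016, ω₂=0.312
apply F[23]=+2.010 → step 24: x=-0.189, v=-0.849, θ₁=0.011, ω₁=0.394, θ₂=-0.010, ω₂=0.299
apply F[24]=+2.204 → step 25: x=-0.205, v=-0.815, θ₁=0.018, ω₁=0.355, θ₂=-0.004, ω₂=0.285
apply F[25]=+2.363 → step 26: x=-0.221, v=-0.779, θ₁=0.025, ω₁=0.318, θ₂=0.001, ω₂=0.269
Max |angle| over trajectory = 0.170 rad = 9.8°.

Answer: 9.8°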